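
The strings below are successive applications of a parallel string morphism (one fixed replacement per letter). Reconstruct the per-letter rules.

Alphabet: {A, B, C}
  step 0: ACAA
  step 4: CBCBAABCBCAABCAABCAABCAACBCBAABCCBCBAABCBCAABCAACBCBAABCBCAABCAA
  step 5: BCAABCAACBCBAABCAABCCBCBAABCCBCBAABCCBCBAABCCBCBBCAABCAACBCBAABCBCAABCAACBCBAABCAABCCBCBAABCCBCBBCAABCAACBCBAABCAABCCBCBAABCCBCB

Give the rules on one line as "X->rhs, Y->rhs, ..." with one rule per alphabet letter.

A->CB, B->AA, C->BC

  step 4 ⇒ step 5: CBCBAABCBCAABCAABCAABCAACBCBAABCCBCBAABCBCAABCAACBCBAABCBCAABCAA ⇒ BC·AA·BC·AA·CB·CB·AA·BC·AA·BC·CB·CB·AA·BC·CB·CB·AA·BC·CB·CB·AA·BC·CB·CB·BC·AA·BC·AA·CB·CB·AA·BC·BC·AA·BC·AA·CB·CB·AA·BC·AA·BC·CB·CB·AA·BC·CB·CB·BC·AA·BC·AA·CB·CB·AA·BC·AA·BC·CB·CB·AA·BC·CB·CB
    A ↦ CB
    B ↦ AA
    C ↦ BC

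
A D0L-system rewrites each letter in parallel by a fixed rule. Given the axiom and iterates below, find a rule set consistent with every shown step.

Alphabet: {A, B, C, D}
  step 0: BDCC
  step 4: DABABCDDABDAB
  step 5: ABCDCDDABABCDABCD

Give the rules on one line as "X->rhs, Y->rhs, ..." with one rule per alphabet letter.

A->C, B->D, C->D, D->AB

  step 4 ⇒ step 5: DABABCDDABDAB ⇒ AB·C·D·C·D·D·AB·AB·C·D·AB·C·D
    A ↦ C
    B ↦ D
    C ↦ D
    D ↦ AB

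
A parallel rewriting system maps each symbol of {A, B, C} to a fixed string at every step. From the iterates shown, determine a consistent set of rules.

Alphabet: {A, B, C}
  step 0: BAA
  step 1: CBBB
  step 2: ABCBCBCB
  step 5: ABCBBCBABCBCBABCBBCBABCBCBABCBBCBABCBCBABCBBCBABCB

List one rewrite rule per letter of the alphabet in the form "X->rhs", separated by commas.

A->B, B->CB, C->AB

  step 1 ⇒ step 2: CBBB ⇒ AB·CB·CB·CB
    B ↦ CB
    C ↦ AB
  step 0 ⇒ step 1: BAA ⇒ CB·B·B
    A ↦ B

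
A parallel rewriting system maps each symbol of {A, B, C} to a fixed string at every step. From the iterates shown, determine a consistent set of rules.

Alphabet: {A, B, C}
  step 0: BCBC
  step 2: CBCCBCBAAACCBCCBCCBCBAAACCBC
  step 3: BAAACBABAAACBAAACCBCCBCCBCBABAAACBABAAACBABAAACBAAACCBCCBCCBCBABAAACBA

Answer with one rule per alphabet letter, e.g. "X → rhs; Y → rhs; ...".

  step 2 ⇒ step 3: CBCCBCBAAACCBCCBCCBCBAAACCBC ⇒ BA·AAC·BA·BA·AAC·BA·AAC·CBC·CBC·CBC·BA·BA·AAC·BA·BA·AAC·BA·BA·AAC·BA·AAC·CBC·CBC·CBC·BA·BA·AAC·BA
    A ↦ CBC
    B ↦ AAC
    C ↦ BA

A->CBC, B->AAC, C->BA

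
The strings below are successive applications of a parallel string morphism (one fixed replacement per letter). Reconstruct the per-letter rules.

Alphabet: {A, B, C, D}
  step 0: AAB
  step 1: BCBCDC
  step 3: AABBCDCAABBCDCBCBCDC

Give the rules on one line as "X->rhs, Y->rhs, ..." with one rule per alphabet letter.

A->BC, B->DC, C->AB, D->A

  step 0 ⇒ step 1: AAB ⇒ BC·BC·DC
    A ↦ BC
    B ↦ DC
    C ↦ AB  (constrained at step 1)
    D ↦ A  (constrained at step 1)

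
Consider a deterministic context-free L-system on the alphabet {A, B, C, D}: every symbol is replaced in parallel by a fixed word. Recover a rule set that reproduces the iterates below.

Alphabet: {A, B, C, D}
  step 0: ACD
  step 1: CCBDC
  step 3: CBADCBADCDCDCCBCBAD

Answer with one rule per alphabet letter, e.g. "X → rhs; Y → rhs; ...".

A->C, B->AD, C->CB, D->DC

  step 0 ⇒ step 1: ACD ⇒ C·CB·DC
    A ↦ C
    C ↦ CB
    D ↦ DC
    B ↦ AD  (constrained at step 1)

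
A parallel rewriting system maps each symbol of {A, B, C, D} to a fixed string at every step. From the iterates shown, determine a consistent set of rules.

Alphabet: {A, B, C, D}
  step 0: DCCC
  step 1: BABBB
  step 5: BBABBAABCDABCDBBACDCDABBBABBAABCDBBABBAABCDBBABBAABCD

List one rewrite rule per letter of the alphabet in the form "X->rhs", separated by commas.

A->AB, B->CD, C->B, D->BA

  step 0 ⇒ step 1: DCCC ⇒ BA·B·B·B
    C ↦ B
    D ↦ BA
    A ↦ AB  (constrained at step 1)
    B ↦ CD  (constrained at step 1)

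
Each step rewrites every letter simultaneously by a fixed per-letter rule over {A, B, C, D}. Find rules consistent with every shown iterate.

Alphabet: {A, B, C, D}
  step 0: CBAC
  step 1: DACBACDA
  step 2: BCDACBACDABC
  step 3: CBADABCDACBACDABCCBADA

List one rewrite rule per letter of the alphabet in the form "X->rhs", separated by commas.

A->C, B->CBA, C->DA, D->B

  step 2 ⇒ step 3: BCDACBACDABC ⇒ CBA·DA·B·C·DA·CBA·C·DA·B·C·CBA·DA
    A ↦ C
    B ↦ CBA
    C ↦ DA
    D ↦ B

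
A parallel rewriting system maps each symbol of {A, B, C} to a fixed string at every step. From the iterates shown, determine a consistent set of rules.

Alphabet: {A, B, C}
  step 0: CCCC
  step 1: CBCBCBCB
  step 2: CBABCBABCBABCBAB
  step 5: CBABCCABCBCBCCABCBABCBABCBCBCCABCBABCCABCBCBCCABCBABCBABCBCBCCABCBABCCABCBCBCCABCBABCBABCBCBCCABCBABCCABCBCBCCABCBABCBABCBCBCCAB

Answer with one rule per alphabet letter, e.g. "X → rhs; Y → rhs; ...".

  step 1 ⇒ step 2: CBCBCBCB ⇒ CB·AB·CB·AB·CB·AB·CB·AB
    B ↦ AB
    C ↦ CB
    A ↦ CC  (constrained at step 2)

A->CC, B->AB, C->CB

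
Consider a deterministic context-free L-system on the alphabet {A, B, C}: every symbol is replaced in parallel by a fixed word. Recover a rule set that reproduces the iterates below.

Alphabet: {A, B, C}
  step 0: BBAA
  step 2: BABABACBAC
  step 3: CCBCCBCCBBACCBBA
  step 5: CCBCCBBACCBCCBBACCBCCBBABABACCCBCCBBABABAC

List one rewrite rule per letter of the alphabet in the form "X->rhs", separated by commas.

A->CB, B->C, C->BA

  step 2 ⇒ step 3: BABABACBAC ⇒ C·CB·C·CB·C·CB·BA·C·CB·BA
    A ↦ CB
    B ↦ C
    C ↦ BA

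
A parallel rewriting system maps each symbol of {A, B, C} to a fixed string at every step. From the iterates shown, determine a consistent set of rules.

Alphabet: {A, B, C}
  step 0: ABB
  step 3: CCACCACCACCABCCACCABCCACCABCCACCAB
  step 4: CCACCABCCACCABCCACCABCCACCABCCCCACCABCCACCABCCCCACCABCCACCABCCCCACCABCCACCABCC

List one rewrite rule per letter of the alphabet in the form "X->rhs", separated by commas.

A->B, B->CC, C->CCA

  step 3 ⇒ step 4: CCACCACCACCABCCACCABCCACCABCCACCAB ⇒ CCA·CCA·B·CCA·CCA·B·CCA·CCA·B·CCA·CCA·B·CC·CCA·CCA·B·CCA·CCA·B·CC·CCA·CCA·B·CCA·CCA·B·CC·CCA·CCA·B·CCA·CCA·B·CC
    A ↦ B
    B ↦ CC
    C ↦ CCA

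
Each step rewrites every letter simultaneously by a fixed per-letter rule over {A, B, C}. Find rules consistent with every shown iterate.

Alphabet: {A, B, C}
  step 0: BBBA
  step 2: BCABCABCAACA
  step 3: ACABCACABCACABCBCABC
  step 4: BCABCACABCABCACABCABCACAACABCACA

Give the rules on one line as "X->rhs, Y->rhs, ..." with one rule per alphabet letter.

  step 3 ⇒ step 4: ACABCACABCACABCBCABC ⇒ BC·A·BC·AC·A·BC·A·BC·AC·A·BC·A·BC·AC·A·AC·A·BC·AC·A
    A ↦ BC
    B ↦ AC
    C ↦ A

A->BC, B->AC, C->A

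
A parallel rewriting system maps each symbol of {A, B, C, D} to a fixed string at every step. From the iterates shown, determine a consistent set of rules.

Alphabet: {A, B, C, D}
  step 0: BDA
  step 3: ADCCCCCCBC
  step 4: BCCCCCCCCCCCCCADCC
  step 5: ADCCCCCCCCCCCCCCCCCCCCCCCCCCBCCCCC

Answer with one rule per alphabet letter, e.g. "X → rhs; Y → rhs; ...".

  step 4 ⇒ step 5: BCCCCCCCCCCCCCADCC ⇒ AD·CC·CC·CC·CC·CC·CC·CC·CC·CC·CC·CC·CC·CC·B·C·CC·CC
    A ↦ B
    B ↦ AD
    C ↦ CC
    D ↦ C

A->B, B->AD, C->CC, D->C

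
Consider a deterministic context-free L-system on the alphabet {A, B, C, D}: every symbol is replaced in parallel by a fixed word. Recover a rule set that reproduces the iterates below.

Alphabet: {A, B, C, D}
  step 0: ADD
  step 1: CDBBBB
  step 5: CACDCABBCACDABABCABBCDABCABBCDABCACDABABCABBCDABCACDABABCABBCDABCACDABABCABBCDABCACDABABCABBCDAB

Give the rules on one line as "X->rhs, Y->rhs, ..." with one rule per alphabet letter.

  step 0 ⇒ step 1: ADD ⇒ CD·BB·BB
    A ↦ CD
    D ↦ BB
    B ↦ AB  (constrained at step 1)
    C ↦ CA  (constrained at step 1)

A->CD, B->AB, C->CA, D->BB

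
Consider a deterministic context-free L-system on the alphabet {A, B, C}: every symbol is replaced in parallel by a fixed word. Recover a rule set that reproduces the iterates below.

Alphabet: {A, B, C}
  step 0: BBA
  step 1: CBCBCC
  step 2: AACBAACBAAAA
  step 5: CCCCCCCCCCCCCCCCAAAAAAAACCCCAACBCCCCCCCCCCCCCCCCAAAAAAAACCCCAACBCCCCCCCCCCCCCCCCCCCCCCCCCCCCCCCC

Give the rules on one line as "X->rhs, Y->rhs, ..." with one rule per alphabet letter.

A->CC, B->CB, C->AA

  step 1 ⇒ step 2: CBCBCC ⇒ AA·CB·AA·CB·AA·AA
    B ↦ CB
    C ↦ AA
  step 0 ⇒ step 1: BBA ⇒ CB·CB·CC
    A ↦ CC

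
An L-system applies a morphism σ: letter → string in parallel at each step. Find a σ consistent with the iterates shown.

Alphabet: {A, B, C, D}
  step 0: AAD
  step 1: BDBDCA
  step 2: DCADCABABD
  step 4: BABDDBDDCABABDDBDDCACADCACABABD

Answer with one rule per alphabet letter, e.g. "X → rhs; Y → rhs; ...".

  step 1 ⇒ step 2: BDBDCA ⇒ D·CA·D·CA·BA·BD
    A ↦ BD
    B ↦ D
    C ↦ BA
    D ↦ CA

A->BD, B->D, C->BA, D->CA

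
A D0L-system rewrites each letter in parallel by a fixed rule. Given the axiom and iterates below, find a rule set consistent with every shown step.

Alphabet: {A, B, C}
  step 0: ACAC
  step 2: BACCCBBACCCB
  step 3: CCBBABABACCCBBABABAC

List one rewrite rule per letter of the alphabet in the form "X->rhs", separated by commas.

  step 2 ⇒ step 3: BACCCBBACCCB ⇒ C·CB·BA·BA·BA·C·C·CB·BA·BA·BA·C
    A ↦ CB
    B ↦ C
    C ↦ BA

A->CB, B->C, C->BA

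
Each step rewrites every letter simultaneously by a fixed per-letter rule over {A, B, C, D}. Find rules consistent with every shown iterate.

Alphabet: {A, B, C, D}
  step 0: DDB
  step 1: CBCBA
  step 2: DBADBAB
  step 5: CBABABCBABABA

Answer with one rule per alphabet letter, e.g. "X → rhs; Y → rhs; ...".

  step 1 ⇒ step 2: CBCBA ⇒ DB·A·DB·A·B
    A ↦ B
    B ↦ A
    C ↦ DB
  step 0 ⇒ step 1: DDB ⇒ CB·CB·A
    D ↦ CB

A->B, B->A, C->DB, D->CB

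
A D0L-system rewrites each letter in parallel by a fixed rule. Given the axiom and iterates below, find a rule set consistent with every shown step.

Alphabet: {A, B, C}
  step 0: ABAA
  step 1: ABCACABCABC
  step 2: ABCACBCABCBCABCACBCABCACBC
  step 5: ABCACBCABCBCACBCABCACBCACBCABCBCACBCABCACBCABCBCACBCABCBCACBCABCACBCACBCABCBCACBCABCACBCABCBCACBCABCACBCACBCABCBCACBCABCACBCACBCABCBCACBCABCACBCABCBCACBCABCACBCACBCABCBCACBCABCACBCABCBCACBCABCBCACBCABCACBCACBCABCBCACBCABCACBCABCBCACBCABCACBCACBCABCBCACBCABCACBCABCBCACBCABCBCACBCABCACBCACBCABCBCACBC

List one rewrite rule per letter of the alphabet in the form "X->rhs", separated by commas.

A->ABC, B->AC, C->BC

  step 1 ⇒ step 2: ABCACABCABC ⇒ ABC·AC·BC·ABC·BC·ABC·AC·BC·ABC·AC·BC
    A ↦ ABC
    B ↦ AC
    C ↦ BC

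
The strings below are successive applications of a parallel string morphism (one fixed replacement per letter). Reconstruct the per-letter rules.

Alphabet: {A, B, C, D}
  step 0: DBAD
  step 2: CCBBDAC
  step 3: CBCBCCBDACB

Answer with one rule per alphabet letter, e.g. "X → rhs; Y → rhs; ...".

  step 2 ⇒ step 3: CCBBDAC ⇒ CB·CB·C·C·B·DA·CB
    A ↦ DA
    B ↦ C
    C ↦ CB
    D ↦ B

A->DA, B->C, C->CB, D->B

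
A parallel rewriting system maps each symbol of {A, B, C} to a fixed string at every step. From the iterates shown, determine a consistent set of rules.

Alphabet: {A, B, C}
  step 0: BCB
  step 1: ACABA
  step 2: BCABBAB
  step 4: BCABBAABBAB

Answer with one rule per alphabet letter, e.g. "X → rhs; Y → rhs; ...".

  step 1 ⇒ step 2: ACABA ⇒ B·CAB·B·A·B
    A ↦ B
    B ↦ A
    C ↦ CAB

A->B, B->A, C->CAB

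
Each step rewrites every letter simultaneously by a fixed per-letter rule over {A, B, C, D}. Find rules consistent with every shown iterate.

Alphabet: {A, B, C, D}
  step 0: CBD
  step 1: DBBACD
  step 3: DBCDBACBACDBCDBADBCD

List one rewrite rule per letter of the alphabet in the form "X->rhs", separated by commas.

  step 0 ⇒ step 1: CBD ⇒ DB·BA·CD
    B ↦ BA
    C ↦ DB
    D ↦ CD
    A ↦ C  (constrained at step 1)

A->C, B->BA, C->DB, D->CD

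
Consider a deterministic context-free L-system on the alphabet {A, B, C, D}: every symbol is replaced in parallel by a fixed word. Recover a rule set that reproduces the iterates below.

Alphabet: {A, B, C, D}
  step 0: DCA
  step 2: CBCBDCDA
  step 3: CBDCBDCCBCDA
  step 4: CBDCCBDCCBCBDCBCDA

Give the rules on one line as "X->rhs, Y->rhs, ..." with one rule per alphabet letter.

A->DA, B->D, C->CB, D->C

  step 3 ⇒ step 4: CBDCBDCCBCDA ⇒ CB·D·C·CB·D·C·CB·CB·D·CB·C·DA
    A ↦ DA
    B ↦ D
    C ↦ CB
    D ↦ C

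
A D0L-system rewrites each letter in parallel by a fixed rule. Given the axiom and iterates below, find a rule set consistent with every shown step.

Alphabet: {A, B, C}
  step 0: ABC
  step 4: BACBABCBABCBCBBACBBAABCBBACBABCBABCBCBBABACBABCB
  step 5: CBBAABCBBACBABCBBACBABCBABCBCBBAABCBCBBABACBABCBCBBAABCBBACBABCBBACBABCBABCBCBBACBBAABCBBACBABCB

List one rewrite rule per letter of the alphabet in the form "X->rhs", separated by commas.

  step 4 ⇒ step 5: BACBABCBABCBCBBACBBAABCBBACBABCBABCBCBBABACBABCB ⇒ CB·BA·AB·CB·BA·CB·AB·CB·BA·CB·AB·CB·AB·CB·CB·BA·AB·CB·CB·BA·BA·CB·AB·CB·CB·BA·AB·CB·BA·CB·AB·CB·BA·CB·AB·CB·AB·CB·CB·BA·CB·BA·AB·CB·BA·CB·AB·CB
    A ↦ BA
    B ↦ CB
    C ↦ AB

A->BA, B->CB, C->AB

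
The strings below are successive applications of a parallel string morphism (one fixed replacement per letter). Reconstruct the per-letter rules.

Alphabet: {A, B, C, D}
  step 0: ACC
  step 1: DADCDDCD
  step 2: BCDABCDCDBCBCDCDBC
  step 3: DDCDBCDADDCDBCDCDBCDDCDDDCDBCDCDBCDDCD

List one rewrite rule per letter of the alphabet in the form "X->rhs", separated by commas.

A->DA, B->D, C->DCD, D->BC

  step 2 ⇒ step 3: BCDABCDCDBCBCDCDBC ⇒ D·DCD·BC·DA·D·DCD·BC·DCD·BC·D·DCD·D·DCD·BC·DCD·BC·D·DCD
    A ↦ DA
    B ↦ D
    C ↦ DCD
    D ↦ BC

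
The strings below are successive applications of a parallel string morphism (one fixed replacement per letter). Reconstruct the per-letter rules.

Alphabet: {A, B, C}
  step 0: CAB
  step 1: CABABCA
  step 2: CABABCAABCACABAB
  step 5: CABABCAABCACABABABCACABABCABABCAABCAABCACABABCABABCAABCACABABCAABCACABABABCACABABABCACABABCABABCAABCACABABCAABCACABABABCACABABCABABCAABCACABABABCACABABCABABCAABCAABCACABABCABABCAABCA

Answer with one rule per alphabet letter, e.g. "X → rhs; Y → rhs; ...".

A->AB, B->CA, C->CAB

  step 1 ⇒ step 2: CABABCA ⇒ CAB·AB·CA·AB·CA·CAB·AB
    A ↦ AB
    B ↦ CA
    C ↦ CAB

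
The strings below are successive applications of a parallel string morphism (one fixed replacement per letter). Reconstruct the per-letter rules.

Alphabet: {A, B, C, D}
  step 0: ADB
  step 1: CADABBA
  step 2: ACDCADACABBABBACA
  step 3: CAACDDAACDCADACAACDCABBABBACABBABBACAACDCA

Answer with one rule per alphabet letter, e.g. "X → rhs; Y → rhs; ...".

A->CA, B->BBA, C->ACD, D->DA

  step 2 ⇒ step 3: ACDCADACABBABBACA ⇒ CA·ACD·DA·ACD·CA·DA·CA·ACD·CA·BBA·BBA·CA·BBA·BBA·CA·ACD·CA
    A ↦ CA
    B ↦ BBA
    C ↦ ACD
    D ↦ DA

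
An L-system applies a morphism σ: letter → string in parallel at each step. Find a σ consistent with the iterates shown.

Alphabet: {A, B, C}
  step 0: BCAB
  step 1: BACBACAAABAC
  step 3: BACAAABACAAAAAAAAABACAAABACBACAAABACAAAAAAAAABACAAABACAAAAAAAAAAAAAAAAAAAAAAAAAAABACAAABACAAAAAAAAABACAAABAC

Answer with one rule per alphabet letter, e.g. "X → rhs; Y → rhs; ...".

A->AAA, B->BAC, C->BAC

  step 0 ⇒ step 1: BCAB ⇒ BAC·BAC·AAA·BAC
    A ↦ AAA
    B ↦ BAC
    C ↦ BAC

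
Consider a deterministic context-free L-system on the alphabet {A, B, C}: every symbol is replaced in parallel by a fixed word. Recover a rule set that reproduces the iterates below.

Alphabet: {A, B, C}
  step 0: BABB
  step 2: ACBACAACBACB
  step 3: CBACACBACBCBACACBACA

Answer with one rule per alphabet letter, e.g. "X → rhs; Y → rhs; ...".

  step 2 ⇒ step 3: ACBACAACBACB ⇒ CB·A·CA·CB·A·CB·CB·A·CA·CB·A·CA
    A ↦ CB
    B ↦ CA
    C ↦ A

A->CB, B->CA, C->A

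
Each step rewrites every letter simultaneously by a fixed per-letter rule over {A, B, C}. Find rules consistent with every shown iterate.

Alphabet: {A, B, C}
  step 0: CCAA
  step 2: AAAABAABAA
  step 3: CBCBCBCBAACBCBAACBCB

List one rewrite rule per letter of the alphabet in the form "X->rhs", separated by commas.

A->CB, B->AA, C->B

  step 2 ⇒ step 3: AAAABAABAA ⇒ CB·CB·CB·CB·AA·CB·CB·AA·CB·CB
    A ↦ CB
    B ↦ AA
    C ↦ B  (constrained at step 0)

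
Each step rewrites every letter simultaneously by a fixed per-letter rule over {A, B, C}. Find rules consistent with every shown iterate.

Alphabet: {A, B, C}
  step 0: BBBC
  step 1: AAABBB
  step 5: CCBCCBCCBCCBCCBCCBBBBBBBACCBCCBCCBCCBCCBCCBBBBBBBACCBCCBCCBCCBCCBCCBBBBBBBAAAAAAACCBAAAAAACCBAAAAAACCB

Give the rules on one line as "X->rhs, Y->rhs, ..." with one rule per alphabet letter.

  step 0 ⇒ step 1: BBBC ⇒ A·A·A·BBB
    B ↦ A
    C ↦ BBB
    A ↦ CCB  (constrained at step 1)

A->CCB, B->A, C->BBB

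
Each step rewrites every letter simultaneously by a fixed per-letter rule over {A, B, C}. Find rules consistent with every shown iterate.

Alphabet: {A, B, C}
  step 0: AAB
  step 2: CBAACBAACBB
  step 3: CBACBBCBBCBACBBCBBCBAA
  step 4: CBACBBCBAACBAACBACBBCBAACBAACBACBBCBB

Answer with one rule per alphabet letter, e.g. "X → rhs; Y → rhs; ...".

A->CBB, B->A, C->CB

  step 3 ⇒ step 4: CBACBBCBBCBACBBCBBCBAA ⇒ CB·A·CBB·CB·A·A·CB·A·A·CB·A·CBB·CB·A·A·CB·A·A·CB·A·CBB·CBB
    A ↦ CBB
    B ↦ A
    C ↦ CB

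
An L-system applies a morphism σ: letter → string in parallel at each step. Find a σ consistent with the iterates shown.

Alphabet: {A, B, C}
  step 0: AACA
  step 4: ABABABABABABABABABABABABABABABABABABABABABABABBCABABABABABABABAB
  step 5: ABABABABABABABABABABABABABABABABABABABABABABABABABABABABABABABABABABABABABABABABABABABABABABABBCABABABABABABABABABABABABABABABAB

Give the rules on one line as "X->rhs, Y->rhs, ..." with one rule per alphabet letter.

  step 4 ⇒ step 5: ABABABABABABABABABABABABABABABABABABABABABABABBCABABABABABABABAB ⇒ AB·AB·AB·AB·AB·AB·AB·AB·AB·AB·AB·AB·AB·AB·AB·AB·AB·AB·AB·AB·AB·AB·AB·AB·AB·AB·AB·AB·AB·AB·AB·AB·AB·AB·AB·AB·AB·AB·AB·AB·AB·AB·AB·AB·AB·AB·AB·BC·AB·AB·AB·AB·AB·AB·AB·AB·AB·AB·AB·AB·AB·AB·AB·AB
    A ↦ AB
    B ↦ AB
    C ↦ BC

A->AB, B->AB, C->BC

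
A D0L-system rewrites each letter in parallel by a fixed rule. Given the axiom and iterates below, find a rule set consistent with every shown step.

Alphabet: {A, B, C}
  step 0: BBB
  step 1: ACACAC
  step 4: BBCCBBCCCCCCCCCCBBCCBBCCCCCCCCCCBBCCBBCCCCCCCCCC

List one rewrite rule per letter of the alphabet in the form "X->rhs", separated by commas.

A->BB, B->AC, C->CC

  step 0 ⇒ step 1: BBB ⇒ AC·AC·AC
    B ↦ AC
    A ↦ BB  (constrained at step 1)
    C ↦ CC  (constrained at step 1)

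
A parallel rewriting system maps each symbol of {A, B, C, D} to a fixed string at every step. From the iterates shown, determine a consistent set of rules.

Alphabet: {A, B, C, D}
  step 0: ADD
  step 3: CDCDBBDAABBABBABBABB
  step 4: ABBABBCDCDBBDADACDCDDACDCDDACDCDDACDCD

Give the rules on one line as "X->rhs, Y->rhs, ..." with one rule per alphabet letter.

  step 3 ⇒ step 4: CDCDBBDAABBABBABBABB ⇒ A·BB·A·BB·CD·CD·BB·DA·DA·CD·CD·DA·CD·CD·DA·CD·CD·DA·CD·CD
    A ↦ DA
    B ↦ CD
    C ↦ A
    D ↦ BB

A->DA, B->CD, C->A, D->BB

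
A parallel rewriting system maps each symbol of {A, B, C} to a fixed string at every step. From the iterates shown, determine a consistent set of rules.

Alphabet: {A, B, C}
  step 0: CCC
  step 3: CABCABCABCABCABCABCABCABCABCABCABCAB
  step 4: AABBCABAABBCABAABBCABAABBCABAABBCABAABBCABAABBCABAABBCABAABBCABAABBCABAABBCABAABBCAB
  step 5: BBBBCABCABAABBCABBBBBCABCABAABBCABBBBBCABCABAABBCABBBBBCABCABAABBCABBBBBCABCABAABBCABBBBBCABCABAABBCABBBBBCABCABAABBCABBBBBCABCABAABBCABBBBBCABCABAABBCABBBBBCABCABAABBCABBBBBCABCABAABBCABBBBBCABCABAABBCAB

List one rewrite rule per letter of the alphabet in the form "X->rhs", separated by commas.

A->BB, B->CAB, C->AA

  step 4 ⇒ step 5: AABBCABAABBCABAABBCABAABBCABAABBCABAABBCABAABBCABAABBCABAABBCABAABBCABAABBCABAABBCAB ⇒ BB·BB·CAB·CAB·AA·BB·CAB·BB·BB·CAB·CAB·AA·BB·CAB·BB·BB·CAB·CAB·AA·BB·CAB·BB·BB·CAB·CAB·AA·BB·CAB·BB·BB·CAB·CAB·AA·BB·CAB·BB·BB·CAB·CAB·AA·BB·CAB·BB·BB·CAB·CAB·AA·BB·CAB·BB·BB·CAB·CAB·AA·BB·CAB·BB·BB·CAB·CAB·AA·BB·CAB·BB·BB·CAB·CAB·AA·BB·CAB·BB·BB·CAB·CAB·AA·BB·CAB·BB·BB·CAB·CAB·AA·BB·CAB
    A ↦ BB
    B ↦ CAB
    C ↦ AA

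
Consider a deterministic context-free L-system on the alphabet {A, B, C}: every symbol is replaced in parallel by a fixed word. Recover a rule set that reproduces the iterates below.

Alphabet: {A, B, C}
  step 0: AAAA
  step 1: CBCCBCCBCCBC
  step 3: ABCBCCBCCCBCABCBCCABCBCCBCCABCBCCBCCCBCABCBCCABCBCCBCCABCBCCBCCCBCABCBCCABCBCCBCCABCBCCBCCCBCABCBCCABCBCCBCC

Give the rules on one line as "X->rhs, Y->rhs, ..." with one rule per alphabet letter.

A->CBC, B->ABC, C->BCC

  step 0 ⇒ step 1: AAAA ⇒ CBC·CBC·CBC·CBC
    A ↦ CBC
    B ↦ ABC  (constrained at step 1)
    C ↦ BCC  (constrained at step 1)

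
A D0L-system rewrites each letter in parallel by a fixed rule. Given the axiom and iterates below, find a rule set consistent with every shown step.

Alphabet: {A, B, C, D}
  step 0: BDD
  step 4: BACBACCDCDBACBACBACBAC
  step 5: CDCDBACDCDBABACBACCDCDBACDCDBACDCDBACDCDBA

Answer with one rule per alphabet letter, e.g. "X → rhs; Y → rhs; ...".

  step 4 ⇒ step 5: BACBACCDCDBACBACBACBAC ⇒ CD·CD·BA·CD·CD·BA·BA·C·BA·C·CD·CD·BA·CD·CD·BA·CD·CD·BA·CD·CD·BA
    A ↦ CD
    B ↦ CD
    C ↦ BA
    D ↦ C

A->CD, B->CD, C->BA, D->C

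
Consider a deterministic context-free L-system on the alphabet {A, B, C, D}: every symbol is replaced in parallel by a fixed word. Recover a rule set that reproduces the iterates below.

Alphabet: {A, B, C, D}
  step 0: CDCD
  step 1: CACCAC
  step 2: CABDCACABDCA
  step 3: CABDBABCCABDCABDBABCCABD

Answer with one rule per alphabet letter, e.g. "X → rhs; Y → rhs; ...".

A->BD, B->BAB, C->CA, D->C

  step 2 ⇒ step 3: CABDCACABDCA ⇒ CA·BD·BAB·C·CA·BD·CA·BD·BAB·C·CA·BD
    A ↦ BD
    B ↦ BAB
    C ↦ CA
    D ↦ C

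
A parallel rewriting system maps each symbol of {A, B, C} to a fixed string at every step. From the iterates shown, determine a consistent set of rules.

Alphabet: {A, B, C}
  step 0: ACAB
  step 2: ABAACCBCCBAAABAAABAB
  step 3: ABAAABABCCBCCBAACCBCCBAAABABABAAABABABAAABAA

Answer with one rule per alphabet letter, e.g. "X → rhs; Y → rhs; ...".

  step 2 ⇒ step 3: ABAACCBCCBAAABAAABAB ⇒ AB·AA·AB·AB·CCB·CCB·AA·CCB·CCB·AA·AB·AB·AB·AA·AB·AB·AB·AA·AB·AA
    A ↦ AB
    B ↦ AA
    C ↦ CCB

A->AB, B->AA, C->CCB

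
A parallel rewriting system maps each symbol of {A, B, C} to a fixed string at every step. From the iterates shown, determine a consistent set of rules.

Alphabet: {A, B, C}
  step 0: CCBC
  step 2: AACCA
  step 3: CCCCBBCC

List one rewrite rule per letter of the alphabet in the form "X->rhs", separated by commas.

  step 2 ⇒ step 3: AACCA ⇒ CC·CC·B·B·CC
    A ↦ CC
    C ↦ B
    B ↦ A  (constrained at step 0)

A->CC, B->A, C->B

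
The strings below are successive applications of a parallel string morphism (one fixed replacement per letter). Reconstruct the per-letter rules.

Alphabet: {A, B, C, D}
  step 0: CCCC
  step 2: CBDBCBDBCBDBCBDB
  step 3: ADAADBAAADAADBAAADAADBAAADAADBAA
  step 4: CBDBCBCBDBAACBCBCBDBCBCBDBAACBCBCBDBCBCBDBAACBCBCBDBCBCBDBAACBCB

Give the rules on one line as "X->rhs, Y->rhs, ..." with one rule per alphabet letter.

  step 3 ⇒ step 4: ADAADBAAADAADBAAADAADBAAADAADBAA ⇒ CB·DB·CB·CB·DB·AA·CB·CB·CB·DB·CB·CB·DB·AA·CB·CB·CB·DB·CB·CB·DB·AA·CB·CB·CB·DB·CB·CB·DB·AA·CB·CB
    A ↦ CB
    B ↦ AA
    D ↦ DB
  step 2 ⇒ step 3: CBDBCBDBCBDBCBDB ⇒ AD·AA·DB·AA·AD·AA·DB·AA·AD·AA·DB·AA·AD·AA·DB·AA
    C ↦ AD

A->CB, B->AA, C->AD, D->DB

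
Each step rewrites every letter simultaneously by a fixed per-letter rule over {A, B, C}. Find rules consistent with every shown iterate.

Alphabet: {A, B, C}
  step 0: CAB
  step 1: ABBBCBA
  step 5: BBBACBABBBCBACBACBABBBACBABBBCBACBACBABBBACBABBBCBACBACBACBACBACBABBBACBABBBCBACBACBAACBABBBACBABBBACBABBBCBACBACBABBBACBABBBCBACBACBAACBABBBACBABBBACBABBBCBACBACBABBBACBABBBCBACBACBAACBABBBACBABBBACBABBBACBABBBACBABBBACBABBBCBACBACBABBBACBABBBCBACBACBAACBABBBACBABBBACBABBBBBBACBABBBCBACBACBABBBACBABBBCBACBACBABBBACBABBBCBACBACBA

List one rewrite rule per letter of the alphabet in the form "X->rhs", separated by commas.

  step 0 ⇒ step 1: CAB ⇒ A·BBB·CBA
    A ↦ BBB
    B ↦ CBA
    C ↦ A

A->BBB, B->CBA, C->A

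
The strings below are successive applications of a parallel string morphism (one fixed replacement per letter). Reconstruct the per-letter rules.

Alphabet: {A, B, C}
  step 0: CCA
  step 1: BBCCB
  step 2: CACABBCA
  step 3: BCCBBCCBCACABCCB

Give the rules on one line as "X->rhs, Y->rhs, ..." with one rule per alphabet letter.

A->CCB, B->CA, C->B

  step 2 ⇒ step 3: CACABBCA ⇒ B·CCB·B·CCB·CA·CA·B·CCB
    A ↦ CCB
    B ↦ CA
    C ↦ B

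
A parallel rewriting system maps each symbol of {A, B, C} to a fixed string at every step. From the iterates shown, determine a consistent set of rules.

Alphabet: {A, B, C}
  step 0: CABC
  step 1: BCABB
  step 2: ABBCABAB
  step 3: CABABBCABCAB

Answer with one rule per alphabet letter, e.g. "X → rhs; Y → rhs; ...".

  step 2 ⇒ step 3: ABBCABAB ⇒ C·AB·AB·B·C·AB·C·AB
    A ↦ C
    B ↦ AB
    C ↦ B

A->C, B->AB, C->B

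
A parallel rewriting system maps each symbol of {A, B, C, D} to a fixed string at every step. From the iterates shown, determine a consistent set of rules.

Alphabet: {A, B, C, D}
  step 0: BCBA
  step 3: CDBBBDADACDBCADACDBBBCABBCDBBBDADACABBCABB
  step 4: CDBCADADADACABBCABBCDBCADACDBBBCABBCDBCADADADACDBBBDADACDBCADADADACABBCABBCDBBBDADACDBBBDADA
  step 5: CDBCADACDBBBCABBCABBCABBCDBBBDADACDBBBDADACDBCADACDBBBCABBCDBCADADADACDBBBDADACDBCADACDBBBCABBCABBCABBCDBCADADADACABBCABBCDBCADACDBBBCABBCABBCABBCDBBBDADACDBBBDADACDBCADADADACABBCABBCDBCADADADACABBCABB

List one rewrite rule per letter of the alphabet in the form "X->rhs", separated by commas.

A->BB, B->DA, C->CDB, D->CA

  step 4 ⇒ step 5: CDBCADADADACABBCABBCDBCADACDBBBCABBCDBCADADADACDBBBDADACDBCADADADACABBCABBCDBBBDADACDBBBDADA ⇒ CDB·CA·DA·CDB·BB·CA·BB·CA·BB·CA·BB·CDB·BB·DA·DA·CDB·BB·DA·DA·CDB·CA·DA·CDB·BB·CA·BB·CDB·CA·DA·DA·DA·CDB·BB·DA·DA·CDB·CA·DA·CDB·BB·CA·BB·CA·BB·CA·BB·CDB·CA·DA·DA·DA·CA·BB·CA·BB·CDB·CA·DA·CDB·BB·CA·BB·CA·BB·CA·BB·CDB·BB·DA·DA·CDB·BB·DA·DA·CDB·CA·DA·DA·DA·CA·BB·CA·BB·CDB·CA·DA·DA·DA·CA·BB·CA·BB
    A ↦ BB
    B ↦ DA
    C ↦ CDB
    D ↦ CA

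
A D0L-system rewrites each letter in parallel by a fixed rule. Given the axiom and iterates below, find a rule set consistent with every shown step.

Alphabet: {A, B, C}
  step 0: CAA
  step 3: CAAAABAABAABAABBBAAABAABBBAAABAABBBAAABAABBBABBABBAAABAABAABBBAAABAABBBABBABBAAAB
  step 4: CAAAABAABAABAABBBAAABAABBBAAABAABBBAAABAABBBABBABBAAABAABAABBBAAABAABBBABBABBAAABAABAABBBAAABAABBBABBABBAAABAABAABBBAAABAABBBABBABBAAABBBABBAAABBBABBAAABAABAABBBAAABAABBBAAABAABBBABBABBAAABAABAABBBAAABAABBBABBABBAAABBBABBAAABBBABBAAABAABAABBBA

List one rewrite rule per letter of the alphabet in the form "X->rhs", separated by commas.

A->AAB, B->BBA, C->CAA

  step 3 ⇒ step 4: CAAAABAABAABAABBBAAABAABBBAAABAABBBAAABAABBBABBABBAAABAABAABBBAAABAABBBABBABBAAAB ⇒ CAA·AAB·AAB·AAB·AAB·BBA·AAB·AAB·BBA·AAB·AAB·BBA·AAB·AAB·BBA·BBA·BBA·AAB·AAB·AAB·BBA·AAB·AAB·BBA·BBA·BBA·AAB·AAB·AAB·BBA·AAB·AAB·BBA·BBA·BBA·AAB·AAB·AAB·BBA·AAB·AAB·BBA·BBA·BBA·AAB·BBA·BBA·AAB·BBA·BBA·AAB·AAB·AAB·BBA·AAB·AAB·BBA·AAB·AAB·BBA·BBA·BBA·AAB·AAB·AAB·BBA·AAB·AAB·BBA·BBA·BBA·AAB·BBA·BBA·AAB·BBA·BBA·AAB·AAB·AAB·BBA
    A ↦ AAB
    B ↦ BBA
    C ↦ CAA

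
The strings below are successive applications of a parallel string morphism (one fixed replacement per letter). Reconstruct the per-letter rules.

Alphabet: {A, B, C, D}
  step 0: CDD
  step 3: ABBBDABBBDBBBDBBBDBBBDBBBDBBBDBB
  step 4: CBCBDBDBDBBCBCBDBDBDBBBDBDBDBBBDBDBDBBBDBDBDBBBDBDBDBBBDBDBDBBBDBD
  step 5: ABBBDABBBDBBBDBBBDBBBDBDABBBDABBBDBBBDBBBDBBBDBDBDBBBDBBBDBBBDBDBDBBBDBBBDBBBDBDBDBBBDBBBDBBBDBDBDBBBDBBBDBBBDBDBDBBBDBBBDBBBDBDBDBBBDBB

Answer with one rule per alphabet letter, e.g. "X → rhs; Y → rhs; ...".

A->CBC, B->BD, C->ABB, D->BB

  step 4 ⇒ step 5: CBCBDBDBDBBCBCBDBDBDBBBDBDBDBBBDBDBDBBBDBDBDBBBDBDBDBBBDBDBDBBBDBD ⇒ ABB·BD·ABB·BD·BB·BD·BB·BD·BB·BD·BD·ABB·BD·ABB·BD·BB·BD·BB·BD·BB·BD·BD·BD·BB·BD·BB·BD·BB·BD·BD·BD·BB·BD·BB·BD·BB·BD·BD·BD·BB·BD·BB·BD·BB·BD·BD·BD·BB·BD·BB·BD·BB·BD·BD·BD·BB·BD·BB·BD·BB·BD·BD·BD·BB·BD·BB
    B ↦ BD
    C ↦ ABB
    D ↦ BB
  step 3 ⇒ step 4: ABBBDABBBDBBBDBBBDBBBDBBBDBBBDBB ⇒ CBC·BD·BD·BD·BB·CBC·BD·BD·BD·BB·BD·BD·BD·BB·BD·BD·BD·BB·BD·BD·BD·BB·BD·BD·BD·BB·BD·BD·BD·BB·BD·BD
    A ↦ CBC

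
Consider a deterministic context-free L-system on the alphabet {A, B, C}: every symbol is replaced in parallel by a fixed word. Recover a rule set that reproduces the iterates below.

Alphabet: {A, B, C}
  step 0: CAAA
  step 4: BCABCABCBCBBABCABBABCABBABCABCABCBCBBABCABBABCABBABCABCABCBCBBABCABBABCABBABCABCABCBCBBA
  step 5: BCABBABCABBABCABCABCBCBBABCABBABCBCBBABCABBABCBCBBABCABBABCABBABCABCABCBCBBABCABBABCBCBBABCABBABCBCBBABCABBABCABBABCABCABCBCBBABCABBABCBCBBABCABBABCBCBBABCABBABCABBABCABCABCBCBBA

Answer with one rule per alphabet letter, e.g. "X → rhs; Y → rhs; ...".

  step 4 ⇒ step 5: BCABCABCBCBBABCABBABCABBABCABCABCBCBBABCABBABCABBABCABCABCBCBBABCABBABCABBABCABCABCBCBBA ⇒ BC·A·BBA·BC·A·BBA·BC·A·BC·A·BC·BC·BBA·BC·A·BBA·BC·BC·BBA·BC·A·BBA·BC·BC·BBA·BC·A·BBA·BC·A·BBA·BC·A·BC·A·BC·BC·BBA·BC·A·BBA·BC·BC·BBA·BC·A·BBA·BC·BC·BBA·BC·A·BBA·BC·A·BBA·BC·A·BC·A·BC·BC·BBA·BC·A·BBA·BC·BC·BBA·BC·A·BBA·BC·BC·BBA·BC·A·BBA·BC·A·BBA·BC·A·BC·A·BC·BC·BBA
    A ↦ BBA
    B ↦ BC
    C ↦ A

A->BBA, B->BC, C->A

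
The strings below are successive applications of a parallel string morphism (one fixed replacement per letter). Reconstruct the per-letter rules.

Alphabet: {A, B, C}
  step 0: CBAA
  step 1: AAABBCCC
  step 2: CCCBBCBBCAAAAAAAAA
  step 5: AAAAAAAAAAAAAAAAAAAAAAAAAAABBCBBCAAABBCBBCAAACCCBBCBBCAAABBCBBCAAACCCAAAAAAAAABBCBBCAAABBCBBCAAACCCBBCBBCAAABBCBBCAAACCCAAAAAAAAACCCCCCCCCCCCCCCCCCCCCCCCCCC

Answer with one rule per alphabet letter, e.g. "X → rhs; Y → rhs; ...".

A->C, B->BBC, C->AAA

  step 1 ⇒ step 2: AAABBCCC ⇒ C·C·C·BBC·BBC·AAA·AAA·AAA
    A ↦ C
    B ↦ BBC
    C ↦ AAA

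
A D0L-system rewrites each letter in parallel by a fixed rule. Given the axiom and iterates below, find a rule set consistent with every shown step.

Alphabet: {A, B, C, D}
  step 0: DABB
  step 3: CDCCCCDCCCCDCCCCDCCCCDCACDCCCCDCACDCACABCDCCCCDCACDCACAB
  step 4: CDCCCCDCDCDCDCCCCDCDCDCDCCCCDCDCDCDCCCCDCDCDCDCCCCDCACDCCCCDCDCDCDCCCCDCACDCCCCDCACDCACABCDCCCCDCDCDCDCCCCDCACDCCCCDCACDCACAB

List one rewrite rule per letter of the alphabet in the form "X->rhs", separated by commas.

A->CA, B->CAB, C->CD, D->CCC

  step 3 ⇒ step 4: CDCCCCDCCCCDCCCCDCCCCDCACDCCCCDCACDCACABCDCCCCDCACDCACAB ⇒ CD·CCC·CD·CD·CD·CD·CCC·CD·CD·CD·CD·CCC·CD·CD·CD·CD·CCC·CD·CD·CD·CD·CCC·CD·CA·CD·CCC·CD·CD·CD·CD·CCC·CD·CA·CD·CCC·CD·CA·CD·CA·CAB·CD·CCC·CD·CD·CD·CD·CCC·CD·CA·CD·CCC·CD·CA·CD·CA·CAB
    A ↦ CA
    B ↦ CAB
    C ↦ CD
    D ↦ CCC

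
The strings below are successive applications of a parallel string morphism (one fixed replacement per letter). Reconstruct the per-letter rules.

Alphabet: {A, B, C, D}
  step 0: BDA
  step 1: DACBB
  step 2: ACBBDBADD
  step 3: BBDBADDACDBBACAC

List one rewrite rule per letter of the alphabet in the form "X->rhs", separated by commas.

  step 2 ⇒ step 3: ACBBDBADD ⇒ BB·DBA·D·D·AC·D·BB·AC·AC
    A ↦ BB
    B ↦ D
    C ↦ DBA
    D ↦ AC

A->BB, B->D, C->DBA, D->AC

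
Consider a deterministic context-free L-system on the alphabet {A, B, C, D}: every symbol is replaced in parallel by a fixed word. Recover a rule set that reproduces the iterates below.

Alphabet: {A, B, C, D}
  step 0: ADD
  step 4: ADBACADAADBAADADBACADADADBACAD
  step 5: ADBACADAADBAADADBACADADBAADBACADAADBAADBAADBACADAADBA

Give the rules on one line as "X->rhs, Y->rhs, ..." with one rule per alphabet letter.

A->AD, B->C, C->A, D->BA

  step 4 ⇒ step 5: ADBACADAADBAADADBACADADADBACAD ⇒ AD·BA·C·AD·A·AD·BA·AD·AD·BA·C·AD·AD·BA·AD·BA·C·AD·A·AD·BA·AD·BA·AD·BA·C·AD·A·AD·BA
    A ↦ AD
    B ↦ C
    C ↦ A
    D ↦ BA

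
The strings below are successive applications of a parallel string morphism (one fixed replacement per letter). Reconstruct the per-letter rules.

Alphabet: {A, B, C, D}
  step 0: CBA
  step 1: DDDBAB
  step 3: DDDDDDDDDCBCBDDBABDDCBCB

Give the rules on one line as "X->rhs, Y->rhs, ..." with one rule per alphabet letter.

A->BAB, B->DD, C->D, D->CB

  step 0 ⇒ step 1: CBA ⇒ D·DD·BAB
    A ↦ BAB
    B ↦ DD
    C ↦ D
    D ↦ CB  (constrained at step 1)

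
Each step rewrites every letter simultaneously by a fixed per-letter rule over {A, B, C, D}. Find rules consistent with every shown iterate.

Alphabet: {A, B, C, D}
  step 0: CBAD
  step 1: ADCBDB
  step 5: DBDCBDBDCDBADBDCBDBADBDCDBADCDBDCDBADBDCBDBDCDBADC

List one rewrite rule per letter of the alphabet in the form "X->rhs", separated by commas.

  step 0 ⇒ step 1: CBAD ⇒ A·DC·B·DB
    A ↦ B
    B ↦ DC
    C ↦ A
    D ↦ DB

A->B, B->DC, C->A, D->DB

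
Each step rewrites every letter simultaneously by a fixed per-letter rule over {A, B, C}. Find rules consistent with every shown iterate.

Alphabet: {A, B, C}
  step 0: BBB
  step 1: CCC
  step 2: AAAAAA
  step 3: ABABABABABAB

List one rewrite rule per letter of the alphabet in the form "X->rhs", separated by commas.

A->AB, B->C, C->AA

  step 2 ⇒ step 3: AAAAAA ⇒ AB·AB·AB·AB·AB·AB
    A ↦ AB
  step 0 ⇒ step 1: BBB ⇒ C·C·C
    B ↦ C
  step 1 ⇒ step 2: CCC ⇒ AA·AA·AA
    C ↦ AA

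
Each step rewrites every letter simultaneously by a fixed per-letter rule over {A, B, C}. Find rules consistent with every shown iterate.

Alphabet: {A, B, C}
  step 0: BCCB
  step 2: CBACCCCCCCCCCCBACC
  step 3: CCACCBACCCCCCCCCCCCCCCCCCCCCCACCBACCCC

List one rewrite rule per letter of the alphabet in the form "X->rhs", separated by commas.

A->CBA, B->AC, C->CC

  step 2 ⇒ step 3: CBACCCCCCCCCCCBACC ⇒ CC·AC·CBA·CC·CC·CC·CC·CC·CC·CC·CC·CC·CC·CC·AC·CBA·CC·CC
    A ↦ CBA
    B ↦ AC
    C ↦ CC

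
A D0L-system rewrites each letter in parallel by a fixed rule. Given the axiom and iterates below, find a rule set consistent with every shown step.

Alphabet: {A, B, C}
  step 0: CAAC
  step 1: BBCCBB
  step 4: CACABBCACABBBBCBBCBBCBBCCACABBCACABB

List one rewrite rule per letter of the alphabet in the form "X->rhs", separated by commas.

A->C, B->CA, C->BB

  step 0 ⇒ step 1: CAAC ⇒ BB·C·C·BB
    A ↦ C
    C ↦ BB
    B ↦ CA  (constrained at step 1)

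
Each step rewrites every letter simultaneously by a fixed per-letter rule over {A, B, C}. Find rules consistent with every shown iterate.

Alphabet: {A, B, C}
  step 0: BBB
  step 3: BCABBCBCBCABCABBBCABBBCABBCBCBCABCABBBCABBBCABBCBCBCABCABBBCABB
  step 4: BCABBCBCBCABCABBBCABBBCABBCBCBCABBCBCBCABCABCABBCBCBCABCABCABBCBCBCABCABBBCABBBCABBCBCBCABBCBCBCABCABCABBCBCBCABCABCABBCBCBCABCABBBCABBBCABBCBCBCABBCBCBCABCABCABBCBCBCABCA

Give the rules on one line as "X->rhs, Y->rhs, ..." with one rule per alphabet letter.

  step 3 ⇒ step 4: BCABBCBCBCABCABBBCABBBCABBCBCBCABCABBBCABBBCABBCBCBCABCABBBCABB ⇒ BCA·BB·CBC·BCA·BCA·BB·BCA·BB·BCA·BB·CBC·BCA·BB·CBC·BCA·BCA·BCA·BB·CBC·BCA·BCA·BCA·BB·CBC·BCA·BCA·BB·BCA·BB·BCA·BB·CBC·BCA·BB·CBC·BCA·BCA·BCA·BB·CBC·BCA·BCA·BCA·BB·CBC·BCA·BCA·BB·BCA·BB·BCA·BB·CBC·BCA·BB·CBC·BCA·BCA·BCA·BB·CBC·BCA·BCA
    A ↦ CBC
    B ↦ BCA
    C ↦ BB

A->CBC, B->BCA, C->BB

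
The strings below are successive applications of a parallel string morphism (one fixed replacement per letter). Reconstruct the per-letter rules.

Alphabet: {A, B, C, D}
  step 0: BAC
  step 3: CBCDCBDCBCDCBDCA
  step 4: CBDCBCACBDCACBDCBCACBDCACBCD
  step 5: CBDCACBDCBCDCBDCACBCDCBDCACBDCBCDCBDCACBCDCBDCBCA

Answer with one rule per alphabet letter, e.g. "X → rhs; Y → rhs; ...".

  step 4 ⇒ step 5: CBDCBCACBDCACBDCBCACBDCACBCD ⇒ CB·D·CA·CB·D·CB·CD·CB·D·CA·CB·CD·CB·D·CA·CB·D·CB·CD·CB·D·CA·CB·CD·CB·D·CB·CA
    A ↦ CD
    B ↦ D
    C ↦ CB
    D ↦ CA

A->CD, B->D, C->CB, D->CA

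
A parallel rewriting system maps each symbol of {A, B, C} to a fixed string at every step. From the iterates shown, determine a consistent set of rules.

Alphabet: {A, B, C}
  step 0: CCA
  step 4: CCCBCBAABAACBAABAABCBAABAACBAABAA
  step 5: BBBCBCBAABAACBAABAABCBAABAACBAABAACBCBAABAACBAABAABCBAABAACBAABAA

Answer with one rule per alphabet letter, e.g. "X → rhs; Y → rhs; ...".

  step 4 ⇒ step 5: CCCBCBAABAACBAABAABCBAABAACBAABAA ⇒ B·B·B·C·B·C·BAA·BAA·C·BAA·BAA·B·C·BAA·BAA·C·BAA·BAA·C·B·C·BAA·BAA·C·BAA·BAA·B·C·BAA·BAA·C·BAA·BAA
    A ↦ BAA
    B ↦ C
    C ↦ B

A->BAA, B->C, C->B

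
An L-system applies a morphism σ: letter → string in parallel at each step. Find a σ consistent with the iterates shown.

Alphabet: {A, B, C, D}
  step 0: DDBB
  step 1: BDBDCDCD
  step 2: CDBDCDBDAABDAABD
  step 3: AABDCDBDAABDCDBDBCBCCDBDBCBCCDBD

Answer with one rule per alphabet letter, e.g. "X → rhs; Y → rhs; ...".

  step 2 ⇒ step 3: CDBDCDBDAABDAABD ⇒ AA·BD·CD·BD·AA·BD·CD·BD·BC·BC·CD·BD·BC·BC·CD·BD
    A ↦ BC
    B ↦ CD
    C ↦ AA
    D ↦ BD

A->BC, B->CD, C->AA, D->BD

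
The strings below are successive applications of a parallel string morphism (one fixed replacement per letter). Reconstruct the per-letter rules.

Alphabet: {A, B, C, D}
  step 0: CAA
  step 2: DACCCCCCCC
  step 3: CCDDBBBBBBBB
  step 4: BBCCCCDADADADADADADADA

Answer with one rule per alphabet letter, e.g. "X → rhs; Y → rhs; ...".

  step 3 ⇒ step 4: CCDDBBBBBBBB ⇒ B·B·CC·CC·DA·DA·DA·DA·DA·DA·DA·DA
    B ↦ DA
    C ↦ B
    D ↦ CC
  step 2 ⇒ step 3: DACCCCCCCC ⇒ CC·DD·B·B·B·B·B·B·B·B
    A ↦ DD

A->DD, B->DA, C->B, D->CC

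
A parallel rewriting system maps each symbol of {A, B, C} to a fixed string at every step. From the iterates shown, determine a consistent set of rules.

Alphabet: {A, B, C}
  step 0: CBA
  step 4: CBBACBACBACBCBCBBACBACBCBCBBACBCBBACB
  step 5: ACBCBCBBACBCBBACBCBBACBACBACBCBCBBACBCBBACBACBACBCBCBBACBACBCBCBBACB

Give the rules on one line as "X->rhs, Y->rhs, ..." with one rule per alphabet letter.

  step 4 ⇒ step 5: CBBACBACBACBCBCBBACBACBCBCBBACBCBBACB ⇒ A·CB·CB·CBB·A·CB·CBB·A·CB·CBB·A·CB·A·CB·A·CB·CB·CBB·A·CB·CBB·A·CB·A·CB·A·CB·CB·CBB·A·CB·A·CB·CB·CBB·A·CB
    A ↦ CBB
    B ↦ CB
    C ↦ A

A->CBB, B->CB, C->A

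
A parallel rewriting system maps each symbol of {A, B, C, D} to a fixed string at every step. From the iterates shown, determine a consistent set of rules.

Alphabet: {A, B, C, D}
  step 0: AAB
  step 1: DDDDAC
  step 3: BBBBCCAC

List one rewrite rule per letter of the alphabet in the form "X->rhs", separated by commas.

A->DD, B->AC, C->B, D->C

  step 0 ⇒ step 1: AAB ⇒ DD·DD·AC
    A ↦ DD
    B ↦ AC
    C ↦ B  (constrained at step 1)
    D ↦ C  (constrained at step 1)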